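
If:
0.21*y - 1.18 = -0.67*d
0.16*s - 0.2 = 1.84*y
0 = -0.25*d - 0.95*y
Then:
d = 1.92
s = -4.56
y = -0.51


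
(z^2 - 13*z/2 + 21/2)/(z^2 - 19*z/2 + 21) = (z - 3)/(z - 6)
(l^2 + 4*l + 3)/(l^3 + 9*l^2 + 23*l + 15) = 1/(l + 5)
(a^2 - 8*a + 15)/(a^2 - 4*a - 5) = (a - 3)/(a + 1)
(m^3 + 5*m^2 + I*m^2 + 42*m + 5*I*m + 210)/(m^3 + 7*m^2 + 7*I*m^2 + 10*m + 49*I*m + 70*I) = (m - 6*I)/(m + 2)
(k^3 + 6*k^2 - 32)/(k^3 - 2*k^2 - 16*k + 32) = (k + 4)/(k - 4)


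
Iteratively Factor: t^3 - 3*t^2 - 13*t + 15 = (t - 5)*(t^2 + 2*t - 3) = (t - 5)*(t - 1)*(t + 3)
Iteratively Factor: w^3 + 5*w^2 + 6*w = (w + 2)*(w^2 + 3*w) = w*(w + 2)*(w + 3)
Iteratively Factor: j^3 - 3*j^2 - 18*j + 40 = (j - 5)*(j^2 + 2*j - 8) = (j - 5)*(j - 2)*(j + 4)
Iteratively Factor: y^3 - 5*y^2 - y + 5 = (y - 1)*(y^2 - 4*y - 5) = (y - 1)*(y + 1)*(y - 5)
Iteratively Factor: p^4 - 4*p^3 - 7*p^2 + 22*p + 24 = (p - 4)*(p^3 - 7*p - 6) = (p - 4)*(p + 1)*(p^2 - p - 6) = (p - 4)*(p + 1)*(p + 2)*(p - 3)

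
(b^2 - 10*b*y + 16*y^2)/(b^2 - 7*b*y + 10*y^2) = (-b + 8*y)/(-b + 5*y)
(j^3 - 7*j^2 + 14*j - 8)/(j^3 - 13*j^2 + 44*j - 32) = (j - 2)/(j - 8)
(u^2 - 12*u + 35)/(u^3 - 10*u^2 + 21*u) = (u - 5)/(u*(u - 3))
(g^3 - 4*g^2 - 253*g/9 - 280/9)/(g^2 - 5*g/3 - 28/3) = (3*g^2 - 19*g - 40)/(3*(g - 4))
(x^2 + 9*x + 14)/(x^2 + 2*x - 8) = (x^2 + 9*x + 14)/(x^2 + 2*x - 8)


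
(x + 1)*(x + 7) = x^2 + 8*x + 7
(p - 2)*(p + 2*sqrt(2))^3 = p^4 - 2*p^3 + 6*sqrt(2)*p^3 - 12*sqrt(2)*p^2 + 24*p^2 - 48*p + 16*sqrt(2)*p - 32*sqrt(2)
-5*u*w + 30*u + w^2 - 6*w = (-5*u + w)*(w - 6)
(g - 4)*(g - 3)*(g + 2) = g^3 - 5*g^2 - 2*g + 24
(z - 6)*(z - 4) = z^2 - 10*z + 24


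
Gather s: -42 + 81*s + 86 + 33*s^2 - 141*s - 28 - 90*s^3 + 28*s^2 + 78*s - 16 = -90*s^3 + 61*s^2 + 18*s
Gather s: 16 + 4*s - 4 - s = 3*s + 12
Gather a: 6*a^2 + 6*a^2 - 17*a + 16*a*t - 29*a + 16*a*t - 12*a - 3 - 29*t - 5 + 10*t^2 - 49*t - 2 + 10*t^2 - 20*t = 12*a^2 + a*(32*t - 58) + 20*t^2 - 98*t - 10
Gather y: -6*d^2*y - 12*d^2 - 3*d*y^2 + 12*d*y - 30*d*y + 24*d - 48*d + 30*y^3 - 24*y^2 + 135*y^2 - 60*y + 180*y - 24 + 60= -12*d^2 - 24*d + 30*y^3 + y^2*(111 - 3*d) + y*(-6*d^2 - 18*d + 120) + 36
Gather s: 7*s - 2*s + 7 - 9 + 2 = 5*s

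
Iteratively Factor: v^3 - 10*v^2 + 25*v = (v - 5)*(v^2 - 5*v) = (v - 5)^2*(v)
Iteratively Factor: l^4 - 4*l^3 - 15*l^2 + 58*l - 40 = (l + 4)*(l^3 - 8*l^2 + 17*l - 10) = (l - 2)*(l + 4)*(l^2 - 6*l + 5) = (l - 5)*(l - 2)*(l + 4)*(l - 1)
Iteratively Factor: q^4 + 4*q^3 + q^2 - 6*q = (q - 1)*(q^3 + 5*q^2 + 6*q) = q*(q - 1)*(q^2 + 5*q + 6) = q*(q - 1)*(q + 2)*(q + 3)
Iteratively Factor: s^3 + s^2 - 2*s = (s)*(s^2 + s - 2) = s*(s + 2)*(s - 1)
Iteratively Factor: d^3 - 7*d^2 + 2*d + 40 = (d + 2)*(d^2 - 9*d + 20) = (d - 4)*(d + 2)*(d - 5)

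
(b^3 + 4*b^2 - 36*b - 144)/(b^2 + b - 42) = (b^2 + 10*b + 24)/(b + 7)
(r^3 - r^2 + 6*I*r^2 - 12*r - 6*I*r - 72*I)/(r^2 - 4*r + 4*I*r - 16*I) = (r^2 + r*(3 + 6*I) + 18*I)/(r + 4*I)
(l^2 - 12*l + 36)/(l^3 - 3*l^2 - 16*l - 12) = (l - 6)/(l^2 + 3*l + 2)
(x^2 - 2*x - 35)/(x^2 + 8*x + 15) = (x - 7)/(x + 3)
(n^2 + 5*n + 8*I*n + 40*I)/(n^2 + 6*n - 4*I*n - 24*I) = (n^2 + n*(5 + 8*I) + 40*I)/(n^2 + n*(6 - 4*I) - 24*I)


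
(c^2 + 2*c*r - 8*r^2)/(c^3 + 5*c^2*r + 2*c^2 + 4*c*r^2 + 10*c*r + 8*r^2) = (c - 2*r)/(c^2 + c*r + 2*c + 2*r)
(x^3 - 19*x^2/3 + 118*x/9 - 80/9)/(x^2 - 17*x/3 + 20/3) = (3*x^2 - 14*x + 16)/(3*(x - 4))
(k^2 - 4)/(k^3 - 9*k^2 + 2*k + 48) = (k - 2)/(k^2 - 11*k + 24)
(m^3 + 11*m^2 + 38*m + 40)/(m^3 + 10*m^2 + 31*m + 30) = (m + 4)/(m + 3)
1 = 1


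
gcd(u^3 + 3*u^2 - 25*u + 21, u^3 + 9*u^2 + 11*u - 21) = u^2 + 6*u - 7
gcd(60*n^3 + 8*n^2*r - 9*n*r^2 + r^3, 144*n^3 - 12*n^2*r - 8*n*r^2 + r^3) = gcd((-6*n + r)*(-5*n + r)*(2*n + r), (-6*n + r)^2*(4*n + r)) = -6*n + r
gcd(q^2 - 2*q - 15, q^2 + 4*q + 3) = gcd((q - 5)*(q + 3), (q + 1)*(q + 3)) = q + 3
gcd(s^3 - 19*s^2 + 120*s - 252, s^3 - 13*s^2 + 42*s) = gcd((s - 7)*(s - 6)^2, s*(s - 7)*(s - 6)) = s^2 - 13*s + 42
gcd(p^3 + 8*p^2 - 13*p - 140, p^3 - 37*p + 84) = p^2 + 3*p - 28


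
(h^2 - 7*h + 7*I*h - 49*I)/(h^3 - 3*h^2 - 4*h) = (h^2 + 7*h*(-1 + I) - 49*I)/(h*(h^2 - 3*h - 4))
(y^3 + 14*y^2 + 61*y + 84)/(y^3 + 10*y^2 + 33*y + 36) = (y + 7)/(y + 3)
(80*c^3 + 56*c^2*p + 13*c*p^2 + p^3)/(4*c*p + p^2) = 20*c^2/p + 9*c + p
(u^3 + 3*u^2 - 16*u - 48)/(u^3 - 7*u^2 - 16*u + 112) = (u + 3)/(u - 7)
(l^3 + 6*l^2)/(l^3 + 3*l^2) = (l + 6)/(l + 3)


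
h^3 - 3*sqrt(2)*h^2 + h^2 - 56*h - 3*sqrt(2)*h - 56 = (h + 1)*(h - 7*sqrt(2))*(h + 4*sqrt(2))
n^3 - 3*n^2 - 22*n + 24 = (n - 6)*(n - 1)*(n + 4)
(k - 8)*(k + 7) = k^2 - k - 56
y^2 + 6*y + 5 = (y + 1)*(y + 5)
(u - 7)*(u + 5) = u^2 - 2*u - 35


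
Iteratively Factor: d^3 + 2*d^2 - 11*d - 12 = (d + 1)*(d^2 + d - 12) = (d + 1)*(d + 4)*(d - 3)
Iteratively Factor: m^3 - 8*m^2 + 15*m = (m)*(m^2 - 8*m + 15) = m*(m - 5)*(m - 3)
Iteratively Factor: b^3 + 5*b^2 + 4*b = (b + 1)*(b^2 + 4*b) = b*(b + 1)*(b + 4)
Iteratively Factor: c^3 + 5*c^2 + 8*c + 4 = (c + 1)*(c^2 + 4*c + 4) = (c + 1)*(c + 2)*(c + 2)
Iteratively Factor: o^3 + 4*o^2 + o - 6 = (o + 3)*(o^2 + o - 2) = (o + 2)*(o + 3)*(o - 1)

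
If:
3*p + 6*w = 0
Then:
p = -2*w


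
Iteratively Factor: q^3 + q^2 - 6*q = (q + 3)*(q^2 - 2*q) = q*(q + 3)*(q - 2)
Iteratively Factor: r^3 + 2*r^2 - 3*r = (r + 3)*(r^2 - r) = r*(r + 3)*(r - 1)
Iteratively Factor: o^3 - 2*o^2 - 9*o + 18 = (o - 3)*(o^2 + o - 6) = (o - 3)*(o + 3)*(o - 2)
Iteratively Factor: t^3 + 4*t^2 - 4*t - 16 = (t + 4)*(t^2 - 4) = (t - 2)*(t + 4)*(t + 2)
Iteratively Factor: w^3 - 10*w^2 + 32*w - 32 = (w - 4)*(w^2 - 6*w + 8) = (w - 4)^2*(w - 2)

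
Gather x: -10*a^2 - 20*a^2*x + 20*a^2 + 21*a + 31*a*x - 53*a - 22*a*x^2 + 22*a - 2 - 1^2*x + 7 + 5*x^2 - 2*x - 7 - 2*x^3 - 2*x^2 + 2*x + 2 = 10*a^2 - 10*a - 2*x^3 + x^2*(3 - 22*a) + x*(-20*a^2 + 31*a - 1)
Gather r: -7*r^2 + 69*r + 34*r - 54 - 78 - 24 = -7*r^2 + 103*r - 156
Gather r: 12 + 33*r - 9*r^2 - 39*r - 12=-9*r^2 - 6*r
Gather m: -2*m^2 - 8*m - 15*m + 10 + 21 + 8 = -2*m^2 - 23*m + 39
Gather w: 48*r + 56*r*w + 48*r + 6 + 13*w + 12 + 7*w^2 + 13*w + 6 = 96*r + 7*w^2 + w*(56*r + 26) + 24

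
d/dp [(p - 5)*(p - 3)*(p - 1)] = 3*p^2 - 18*p + 23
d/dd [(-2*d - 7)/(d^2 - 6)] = 2*(d^2 + 7*d + 6)/(d^4 - 12*d^2 + 36)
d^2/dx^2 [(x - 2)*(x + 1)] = 2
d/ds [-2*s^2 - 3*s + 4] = -4*s - 3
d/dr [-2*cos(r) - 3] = 2*sin(r)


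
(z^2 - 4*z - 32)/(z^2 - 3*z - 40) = (z + 4)/(z + 5)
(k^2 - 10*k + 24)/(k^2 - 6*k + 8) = (k - 6)/(k - 2)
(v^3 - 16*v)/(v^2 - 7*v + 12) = v*(v + 4)/(v - 3)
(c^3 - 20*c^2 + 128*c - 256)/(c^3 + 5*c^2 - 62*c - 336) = (c^2 - 12*c + 32)/(c^2 + 13*c + 42)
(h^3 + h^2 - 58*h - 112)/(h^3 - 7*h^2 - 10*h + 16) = (h + 7)/(h - 1)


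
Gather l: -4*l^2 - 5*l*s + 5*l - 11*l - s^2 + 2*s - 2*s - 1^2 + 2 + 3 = -4*l^2 + l*(-5*s - 6) - s^2 + 4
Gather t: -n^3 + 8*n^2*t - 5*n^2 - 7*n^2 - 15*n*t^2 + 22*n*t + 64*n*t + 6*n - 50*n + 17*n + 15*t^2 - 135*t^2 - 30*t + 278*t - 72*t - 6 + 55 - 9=-n^3 - 12*n^2 - 27*n + t^2*(-15*n - 120) + t*(8*n^2 + 86*n + 176) + 40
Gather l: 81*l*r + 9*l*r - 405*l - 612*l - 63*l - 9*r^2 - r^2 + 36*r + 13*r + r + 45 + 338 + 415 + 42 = l*(90*r - 1080) - 10*r^2 + 50*r + 840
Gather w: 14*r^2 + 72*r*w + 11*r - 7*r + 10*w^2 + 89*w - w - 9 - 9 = 14*r^2 + 4*r + 10*w^2 + w*(72*r + 88) - 18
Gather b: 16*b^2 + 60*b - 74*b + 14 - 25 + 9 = 16*b^2 - 14*b - 2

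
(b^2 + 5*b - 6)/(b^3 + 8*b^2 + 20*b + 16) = (b^2 + 5*b - 6)/(b^3 + 8*b^2 + 20*b + 16)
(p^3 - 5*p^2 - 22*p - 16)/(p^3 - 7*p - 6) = (p - 8)/(p - 3)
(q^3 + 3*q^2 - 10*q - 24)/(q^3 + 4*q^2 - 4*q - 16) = (q - 3)/(q - 2)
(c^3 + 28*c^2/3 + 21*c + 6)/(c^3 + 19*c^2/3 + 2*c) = (c + 3)/c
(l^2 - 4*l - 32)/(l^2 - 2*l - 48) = (l + 4)/(l + 6)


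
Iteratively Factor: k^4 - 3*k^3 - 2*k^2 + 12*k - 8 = (k + 2)*(k^3 - 5*k^2 + 8*k - 4) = (k - 2)*(k + 2)*(k^2 - 3*k + 2) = (k - 2)*(k - 1)*(k + 2)*(k - 2)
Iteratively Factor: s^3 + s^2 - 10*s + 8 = (s + 4)*(s^2 - 3*s + 2) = (s - 2)*(s + 4)*(s - 1)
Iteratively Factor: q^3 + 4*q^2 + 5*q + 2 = (q + 1)*(q^2 + 3*q + 2) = (q + 1)^2*(q + 2)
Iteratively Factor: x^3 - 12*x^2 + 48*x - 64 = (x - 4)*(x^2 - 8*x + 16) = (x - 4)^2*(x - 4)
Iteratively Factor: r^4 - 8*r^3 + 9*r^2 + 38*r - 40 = (r + 2)*(r^3 - 10*r^2 + 29*r - 20) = (r - 4)*(r + 2)*(r^2 - 6*r + 5) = (r - 5)*(r - 4)*(r + 2)*(r - 1)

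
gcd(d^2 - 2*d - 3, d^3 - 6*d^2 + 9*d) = d - 3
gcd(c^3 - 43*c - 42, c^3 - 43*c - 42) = c^3 - 43*c - 42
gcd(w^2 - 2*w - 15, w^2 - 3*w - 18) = w + 3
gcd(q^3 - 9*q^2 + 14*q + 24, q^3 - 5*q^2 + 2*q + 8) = q^2 - 3*q - 4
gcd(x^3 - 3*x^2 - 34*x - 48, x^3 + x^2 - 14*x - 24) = x^2 + 5*x + 6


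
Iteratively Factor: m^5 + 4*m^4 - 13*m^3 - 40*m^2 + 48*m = (m)*(m^4 + 4*m^3 - 13*m^2 - 40*m + 48) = m*(m - 1)*(m^3 + 5*m^2 - 8*m - 48) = m*(m - 1)*(m + 4)*(m^2 + m - 12) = m*(m - 3)*(m - 1)*(m + 4)*(m + 4)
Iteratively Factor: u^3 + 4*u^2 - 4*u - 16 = (u + 2)*(u^2 + 2*u - 8) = (u - 2)*(u + 2)*(u + 4)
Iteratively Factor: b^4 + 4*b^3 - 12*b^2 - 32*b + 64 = (b + 4)*(b^3 - 12*b + 16) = (b + 4)^2*(b^2 - 4*b + 4) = (b - 2)*(b + 4)^2*(b - 2)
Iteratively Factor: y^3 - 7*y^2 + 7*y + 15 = (y - 5)*(y^2 - 2*y - 3) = (y - 5)*(y + 1)*(y - 3)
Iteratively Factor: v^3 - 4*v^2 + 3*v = (v)*(v^2 - 4*v + 3) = v*(v - 3)*(v - 1)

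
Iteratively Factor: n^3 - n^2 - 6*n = (n + 2)*(n^2 - 3*n) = n*(n + 2)*(n - 3)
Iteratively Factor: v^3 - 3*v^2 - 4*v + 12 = (v - 2)*(v^2 - v - 6) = (v - 2)*(v + 2)*(v - 3)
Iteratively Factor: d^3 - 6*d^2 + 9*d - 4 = (d - 1)*(d^2 - 5*d + 4) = (d - 1)^2*(d - 4)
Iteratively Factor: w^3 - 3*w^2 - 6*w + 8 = (w + 2)*(w^2 - 5*w + 4) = (w - 1)*(w + 2)*(w - 4)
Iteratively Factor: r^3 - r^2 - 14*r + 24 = (r + 4)*(r^2 - 5*r + 6) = (r - 3)*(r + 4)*(r - 2)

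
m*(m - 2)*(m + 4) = m^3 + 2*m^2 - 8*m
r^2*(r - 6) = r^3 - 6*r^2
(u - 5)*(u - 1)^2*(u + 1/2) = u^4 - 13*u^3/2 + 15*u^2/2 + u/2 - 5/2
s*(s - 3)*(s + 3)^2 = s^4 + 3*s^3 - 9*s^2 - 27*s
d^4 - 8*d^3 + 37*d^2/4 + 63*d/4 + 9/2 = (d - 6)*(d - 3)*(d + 1/2)^2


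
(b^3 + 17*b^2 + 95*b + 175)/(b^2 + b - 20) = (b^2 + 12*b + 35)/(b - 4)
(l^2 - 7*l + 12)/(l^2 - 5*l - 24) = (-l^2 + 7*l - 12)/(-l^2 + 5*l + 24)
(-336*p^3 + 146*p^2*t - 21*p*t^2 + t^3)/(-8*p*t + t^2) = 42*p^2/t - 13*p + t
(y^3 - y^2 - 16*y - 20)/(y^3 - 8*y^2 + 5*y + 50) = (y + 2)/(y - 5)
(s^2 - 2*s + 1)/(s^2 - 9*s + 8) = (s - 1)/(s - 8)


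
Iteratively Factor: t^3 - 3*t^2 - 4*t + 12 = (t - 3)*(t^2 - 4) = (t - 3)*(t - 2)*(t + 2)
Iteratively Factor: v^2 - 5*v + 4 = (v - 1)*(v - 4)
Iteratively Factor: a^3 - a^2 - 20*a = (a)*(a^2 - a - 20) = a*(a + 4)*(a - 5)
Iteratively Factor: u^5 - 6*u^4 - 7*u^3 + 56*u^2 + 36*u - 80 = (u - 5)*(u^4 - u^3 - 12*u^2 - 4*u + 16) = (u - 5)*(u + 2)*(u^3 - 3*u^2 - 6*u + 8) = (u - 5)*(u - 1)*(u + 2)*(u^2 - 2*u - 8) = (u - 5)*(u - 4)*(u - 1)*(u + 2)*(u + 2)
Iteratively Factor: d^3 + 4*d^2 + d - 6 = (d - 1)*(d^2 + 5*d + 6) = (d - 1)*(d + 2)*(d + 3)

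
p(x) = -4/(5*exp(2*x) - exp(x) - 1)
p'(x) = -4*(-10*exp(2*x) + exp(x))/(5*exp(2*x) - exp(x) - 1)^2 = (40*exp(x) - 4)*exp(x)/(-5*exp(2*x) + exp(x) + 1)^2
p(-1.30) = 4.44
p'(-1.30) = 2.32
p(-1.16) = 4.87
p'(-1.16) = 3.96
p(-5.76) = 3.99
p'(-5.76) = -0.01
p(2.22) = -0.01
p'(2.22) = 0.02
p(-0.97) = 6.06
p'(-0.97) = 9.70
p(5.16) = -0.00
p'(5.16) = 0.00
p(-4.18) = 3.94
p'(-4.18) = -0.05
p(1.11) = -0.10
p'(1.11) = 0.20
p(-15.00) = 4.00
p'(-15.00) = 0.00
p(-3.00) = 3.86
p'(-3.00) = -0.09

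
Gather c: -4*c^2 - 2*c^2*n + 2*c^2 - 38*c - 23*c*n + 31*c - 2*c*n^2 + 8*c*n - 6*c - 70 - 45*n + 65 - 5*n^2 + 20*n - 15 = c^2*(-2*n - 2) + c*(-2*n^2 - 15*n - 13) - 5*n^2 - 25*n - 20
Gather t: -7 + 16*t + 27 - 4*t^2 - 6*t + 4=-4*t^2 + 10*t + 24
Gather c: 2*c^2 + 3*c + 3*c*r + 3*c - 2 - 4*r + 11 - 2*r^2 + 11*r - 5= 2*c^2 + c*(3*r + 6) - 2*r^2 + 7*r + 4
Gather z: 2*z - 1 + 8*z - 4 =10*z - 5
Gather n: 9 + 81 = 90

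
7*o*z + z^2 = z*(7*o + z)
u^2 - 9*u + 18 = (u - 6)*(u - 3)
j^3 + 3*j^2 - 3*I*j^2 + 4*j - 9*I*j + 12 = (j + 3)*(j - 4*I)*(j + I)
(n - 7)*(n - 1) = n^2 - 8*n + 7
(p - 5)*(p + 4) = p^2 - p - 20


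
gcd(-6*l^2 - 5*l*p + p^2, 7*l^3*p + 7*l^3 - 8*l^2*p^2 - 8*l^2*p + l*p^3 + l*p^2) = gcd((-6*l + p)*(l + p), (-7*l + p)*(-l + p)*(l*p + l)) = 1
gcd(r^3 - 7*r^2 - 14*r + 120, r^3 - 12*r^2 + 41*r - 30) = r^2 - 11*r + 30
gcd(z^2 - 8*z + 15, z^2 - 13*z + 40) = z - 5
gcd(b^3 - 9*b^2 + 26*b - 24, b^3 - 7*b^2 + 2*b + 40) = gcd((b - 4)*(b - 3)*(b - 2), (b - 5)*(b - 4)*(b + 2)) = b - 4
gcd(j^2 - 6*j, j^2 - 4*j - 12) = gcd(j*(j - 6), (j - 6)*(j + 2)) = j - 6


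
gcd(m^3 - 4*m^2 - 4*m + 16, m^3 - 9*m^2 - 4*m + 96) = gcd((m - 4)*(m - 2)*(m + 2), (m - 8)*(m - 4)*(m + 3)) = m - 4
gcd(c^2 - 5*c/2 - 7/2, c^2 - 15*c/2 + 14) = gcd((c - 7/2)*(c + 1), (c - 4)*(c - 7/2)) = c - 7/2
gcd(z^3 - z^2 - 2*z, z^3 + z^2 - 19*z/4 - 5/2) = z - 2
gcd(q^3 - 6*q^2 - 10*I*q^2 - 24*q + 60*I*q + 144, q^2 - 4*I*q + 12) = q - 6*I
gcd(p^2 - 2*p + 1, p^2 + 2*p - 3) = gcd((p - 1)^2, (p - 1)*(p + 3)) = p - 1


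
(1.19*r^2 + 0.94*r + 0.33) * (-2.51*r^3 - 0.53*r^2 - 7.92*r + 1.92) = -2.9869*r^5 - 2.9901*r^4 - 10.7513*r^3 - 5.3349*r^2 - 0.8088*r + 0.6336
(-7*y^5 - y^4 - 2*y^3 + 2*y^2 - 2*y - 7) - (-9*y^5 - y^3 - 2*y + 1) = 2*y^5 - y^4 - y^3 + 2*y^2 - 8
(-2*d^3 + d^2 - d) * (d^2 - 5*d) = -2*d^5 + 11*d^4 - 6*d^3 + 5*d^2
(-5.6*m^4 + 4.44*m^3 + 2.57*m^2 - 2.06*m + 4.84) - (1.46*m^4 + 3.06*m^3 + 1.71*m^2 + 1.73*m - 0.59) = -7.06*m^4 + 1.38*m^3 + 0.86*m^2 - 3.79*m + 5.43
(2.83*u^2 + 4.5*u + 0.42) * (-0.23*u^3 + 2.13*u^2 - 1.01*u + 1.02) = -0.6509*u^5 + 4.9929*u^4 + 6.6301*u^3 - 0.7638*u^2 + 4.1658*u + 0.4284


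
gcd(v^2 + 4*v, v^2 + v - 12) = v + 4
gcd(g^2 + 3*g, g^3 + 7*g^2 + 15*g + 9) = g + 3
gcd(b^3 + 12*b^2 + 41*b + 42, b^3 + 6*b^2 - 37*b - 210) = b + 7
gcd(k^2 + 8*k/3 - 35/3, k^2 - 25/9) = 1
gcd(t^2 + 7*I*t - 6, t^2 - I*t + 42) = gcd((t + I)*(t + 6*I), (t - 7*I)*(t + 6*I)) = t + 6*I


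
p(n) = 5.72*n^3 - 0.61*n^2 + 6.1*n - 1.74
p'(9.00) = 1385.08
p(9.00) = 4173.63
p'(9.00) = 1385.08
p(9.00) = 4173.63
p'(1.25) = 31.39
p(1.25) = 16.10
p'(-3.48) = 218.16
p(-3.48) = -271.42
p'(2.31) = 94.85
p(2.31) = 79.60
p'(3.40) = 200.32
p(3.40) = 236.77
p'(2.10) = 79.21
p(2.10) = 61.35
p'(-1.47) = 44.97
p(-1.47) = -30.19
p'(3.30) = 188.95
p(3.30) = 217.31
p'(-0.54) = 11.76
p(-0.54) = -6.11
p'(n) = 17.16*n^2 - 1.22*n + 6.1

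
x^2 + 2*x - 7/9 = (x - 1/3)*(x + 7/3)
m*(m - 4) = m^2 - 4*m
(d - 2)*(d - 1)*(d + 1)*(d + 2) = d^4 - 5*d^2 + 4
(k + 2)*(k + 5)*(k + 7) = k^3 + 14*k^2 + 59*k + 70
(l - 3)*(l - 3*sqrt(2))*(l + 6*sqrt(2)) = l^3 - 3*l^2 + 3*sqrt(2)*l^2 - 36*l - 9*sqrt(2)*l + 108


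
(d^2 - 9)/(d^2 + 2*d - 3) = (d - 3)/(d - 1)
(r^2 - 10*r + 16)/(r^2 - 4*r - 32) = (r - 2)/(r + 4)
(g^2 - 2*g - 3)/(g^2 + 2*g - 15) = (g + 1)/(g + 5)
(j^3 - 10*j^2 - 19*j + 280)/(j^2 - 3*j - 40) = j - 7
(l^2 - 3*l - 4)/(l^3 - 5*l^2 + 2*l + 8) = 1/(l - 2)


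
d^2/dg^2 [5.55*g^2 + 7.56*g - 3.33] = 11.1000000000000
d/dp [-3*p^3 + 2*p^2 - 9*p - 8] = -9*p^2 + 4*p - 9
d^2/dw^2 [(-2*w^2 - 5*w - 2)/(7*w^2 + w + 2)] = 14*(-33*w^3 - 30*w^2 + 24*w + 4)/(343*w^6 + 147*w^5 + 315*w^4 + 85*w^3 + 90*w^2 + 12*w + 8)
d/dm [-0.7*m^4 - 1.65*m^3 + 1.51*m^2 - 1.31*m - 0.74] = -2.8*m^3 - 4.95*m^2 + 3.02*m - 1.31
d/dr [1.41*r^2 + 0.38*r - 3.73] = 2.82*r + 0.38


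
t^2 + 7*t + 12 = (t + 3)*(t + 4)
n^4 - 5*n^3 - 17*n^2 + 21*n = n*(n - 7)*(n - 1)*(n + 3)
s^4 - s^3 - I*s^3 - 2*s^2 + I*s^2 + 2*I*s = s*(s - 2)*(s + 1)*(s - I)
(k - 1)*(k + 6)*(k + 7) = k^3 + 12*k^2 + 29*k - 42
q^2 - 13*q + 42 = (q - 7)*(q - 6)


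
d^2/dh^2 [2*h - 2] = 0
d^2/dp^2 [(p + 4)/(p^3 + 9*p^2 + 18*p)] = 6*(-p*(p^2 + 9*p + 18)*(p^2 + 6*p + (p + 3)*(p + 4) + 6) + 3*(p + 4)*(p^2 + 6*p + 6)^2)/(p^3*(p^2 + 9*p + 18)^3)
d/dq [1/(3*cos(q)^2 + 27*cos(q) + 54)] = (2*cos(q) + 9)*sin(q)/(3*(cos(q)^2 + 9*cos(q) + 18)^2)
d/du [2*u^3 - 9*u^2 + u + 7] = 6*u^2 - 18*u + 1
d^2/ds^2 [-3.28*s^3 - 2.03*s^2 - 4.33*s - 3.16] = -19.68*s - 4.06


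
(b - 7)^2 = b^2 - 14*b + 49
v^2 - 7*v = v*(v - 7)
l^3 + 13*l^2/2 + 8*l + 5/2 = (l + 1/2)*(l + 1)*(l + 5)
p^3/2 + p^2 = p^2*(p/2 + 1)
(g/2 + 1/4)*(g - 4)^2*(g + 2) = g^4/2 - 11*g^3/4 - 3*g^2/2 + 16*g + 8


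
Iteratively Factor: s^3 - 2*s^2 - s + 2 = (s + 1)*(s^2 - 3*s + 2) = (s - 1)*(s + 1)*(s - 2)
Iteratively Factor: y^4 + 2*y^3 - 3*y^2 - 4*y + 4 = (y + 2)*(y^3 - 3*y + 2) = (y - 1)*(y + 2)*(y^2 + y - 2) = (y - 1)*(y + 2)^2*(y - 1)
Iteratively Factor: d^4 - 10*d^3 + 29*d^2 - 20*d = (d - 4)*(d^3 - 6*d^2 + 5*d) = (d - 4)*(d - 1)*(d^2 - 5*d) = (d - 5)*(d - 4)*(d - 1)*(d)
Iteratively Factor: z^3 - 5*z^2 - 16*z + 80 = (z + 4)*(z^2 - 9*z + 20) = (z - 5)*(z + 4)*(z - 4)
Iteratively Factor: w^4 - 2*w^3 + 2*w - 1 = (w - 1)*(w^3 - w^2 - w + 1) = (w - 1)*(w + 1)*(w^2 - 2*w + 1) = (w - 1)^2*(w + 1)*(w - 1)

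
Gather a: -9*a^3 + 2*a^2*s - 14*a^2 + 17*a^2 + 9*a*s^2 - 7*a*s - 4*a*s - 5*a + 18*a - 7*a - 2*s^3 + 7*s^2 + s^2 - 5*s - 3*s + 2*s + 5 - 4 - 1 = -9*a^3 + a^2*(2*s + 3) + a*(9*s^2 - 11*s + 6) - 2*s^3 + 8*s^2 - 6*s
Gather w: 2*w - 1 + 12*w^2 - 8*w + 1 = 12*w^2 - 6*w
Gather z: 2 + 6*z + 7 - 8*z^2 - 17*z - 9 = -8*z^2 - 11*z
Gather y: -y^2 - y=-y^2 - y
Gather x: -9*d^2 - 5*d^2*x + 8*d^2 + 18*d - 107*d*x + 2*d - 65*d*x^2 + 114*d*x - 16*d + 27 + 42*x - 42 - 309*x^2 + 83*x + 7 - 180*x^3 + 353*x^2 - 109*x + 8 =-d^2 + 4*d - 180*x^3 + x^2*(44 - 65*d) + x*(-5*d^2 + 7*d + 16)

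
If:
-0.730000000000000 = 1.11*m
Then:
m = -0.66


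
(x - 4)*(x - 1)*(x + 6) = x^3 + x^2 - 26*x + 24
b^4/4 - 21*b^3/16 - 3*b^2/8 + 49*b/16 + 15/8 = (b/4 + 1/4)*(b - 5)*(b - 2)*(b + 3/4)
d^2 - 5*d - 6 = (d - 6)*(d + 1)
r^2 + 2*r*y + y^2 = (r + y)^2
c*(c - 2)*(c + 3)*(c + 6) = c^4 + 7*c^3 - 36*c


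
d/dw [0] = 0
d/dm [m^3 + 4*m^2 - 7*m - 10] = 3*m^2 + 8*m - 7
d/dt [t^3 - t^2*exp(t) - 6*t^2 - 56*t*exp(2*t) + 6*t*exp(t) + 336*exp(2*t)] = -t^2*exp(t) + 3*t^2 - 112*t*exp(2*t) + 4*t*exp(t) - 12*t + 616*exp(2*t) + 6*exp(t)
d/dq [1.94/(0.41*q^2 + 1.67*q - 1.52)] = (-1.5908*q - 3.2398)/(0.41*q^2 + 1.67*q - 1.52)^2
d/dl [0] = 0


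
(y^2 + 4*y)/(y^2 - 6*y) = (y + 4)/(y - 6)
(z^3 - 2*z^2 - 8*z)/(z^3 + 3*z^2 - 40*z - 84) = z*(z - 4)/(z^2 + z - 42)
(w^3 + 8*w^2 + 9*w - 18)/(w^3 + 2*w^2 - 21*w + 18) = (w + 3)/(w - 3)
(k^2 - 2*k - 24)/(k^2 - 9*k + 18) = (k + 4)/(k - 3)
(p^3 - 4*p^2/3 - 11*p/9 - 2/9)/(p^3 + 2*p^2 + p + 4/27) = 3*(p - 2)/(3*p + 4)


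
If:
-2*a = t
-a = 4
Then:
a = -4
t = 8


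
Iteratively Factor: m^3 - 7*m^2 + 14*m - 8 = (m - 1)*(m^2 - 6*m + 8) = (m - 4)*(m - 1)*(m - 2)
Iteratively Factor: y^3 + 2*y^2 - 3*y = (y - 1)*(y^2 + 3*y) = (y - 1)*(y + 3)*(y)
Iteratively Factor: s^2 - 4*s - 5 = (s - 5)*(s + 1)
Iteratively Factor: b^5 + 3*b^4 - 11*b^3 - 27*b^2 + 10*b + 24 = (b + 2)*(b^4 + b^3 - 13*b^2 - b + 12) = (b + 1)*(b + 2)*(b^3 - 13*b + 12) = (b - 3)*(b + 1)*(b + 2)*(b^2 + 3*b - 4) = (b - 3)*(b + 1)*(b + 2)*(b + 4)*(b - 1)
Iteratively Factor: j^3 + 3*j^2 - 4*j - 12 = (j + 3)*(j^2 - 4) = (j - 2)*(j + 3)*(j + 2)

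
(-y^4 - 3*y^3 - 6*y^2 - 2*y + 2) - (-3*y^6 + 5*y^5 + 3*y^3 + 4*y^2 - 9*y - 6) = 3*y^6 - 5*y^5 - y^4 - 6*y^3 - 10*y^2 + 7*y + 8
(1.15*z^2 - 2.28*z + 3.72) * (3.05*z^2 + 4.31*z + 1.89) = 3.5075*z^4 - 1.9975*z^3 + 3.6927*z^2 + 11.724*z + 7.0308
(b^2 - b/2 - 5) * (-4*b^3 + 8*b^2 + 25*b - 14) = -4*b^5 + 10*b^4 + 41*b^3 - 133*b^2/2 - 118*b + 70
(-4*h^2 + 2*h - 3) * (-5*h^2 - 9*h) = 20*h^4 + 26*h^3 - 3*h^2 + 27*h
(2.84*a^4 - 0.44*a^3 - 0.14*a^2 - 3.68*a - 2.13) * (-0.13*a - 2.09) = -0.3692*a^5 - 5.8784*a^4 + 0.9378*a^3 + 0.771*a^2 + 7.9681*a + 4.4517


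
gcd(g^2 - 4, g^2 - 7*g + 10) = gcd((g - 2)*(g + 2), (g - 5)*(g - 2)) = g - 2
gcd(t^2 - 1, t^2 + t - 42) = 1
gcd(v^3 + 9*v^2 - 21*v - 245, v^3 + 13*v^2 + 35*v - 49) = v^2 + 14*v + 49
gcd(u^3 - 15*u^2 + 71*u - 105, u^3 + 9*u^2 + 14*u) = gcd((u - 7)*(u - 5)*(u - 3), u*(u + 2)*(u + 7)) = 1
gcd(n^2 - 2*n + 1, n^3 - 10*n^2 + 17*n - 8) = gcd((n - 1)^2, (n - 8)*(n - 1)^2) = n^2 - 2*n + 1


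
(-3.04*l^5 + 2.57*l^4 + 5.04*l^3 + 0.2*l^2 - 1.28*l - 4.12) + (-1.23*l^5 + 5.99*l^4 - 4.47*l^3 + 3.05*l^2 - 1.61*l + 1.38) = -4.27*l^5 + 8.56*l^4 + 0.57*l^3 + 3.25*l^2 - 2.89*l - 2.74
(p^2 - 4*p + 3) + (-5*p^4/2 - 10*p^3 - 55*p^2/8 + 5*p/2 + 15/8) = -5*p^4/2 - 10*p^3 - 47*p^2/8 - 3*p/2 + 39/8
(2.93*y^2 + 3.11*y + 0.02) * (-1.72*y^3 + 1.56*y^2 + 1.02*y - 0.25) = -5.0396*y^5 - 0.7784*y^4 + 7.8058*y^3 + 2.4709*y^2 - 0.7571*y - 0.005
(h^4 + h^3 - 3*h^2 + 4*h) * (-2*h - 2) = -2*h^5 - 4*h^4 + 4*h^3 - 2*h^2 - 8*h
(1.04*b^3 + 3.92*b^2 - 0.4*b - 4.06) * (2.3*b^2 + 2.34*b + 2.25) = 2.392*b^5 + 11.4496*b^4 + 10.5928*b^3 - 1.454*b^2 - 10.4004*b - 9.135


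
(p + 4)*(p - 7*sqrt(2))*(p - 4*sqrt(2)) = p^3 - 11*sqrt(2)*p^2 + 4*p^2 - 44*sqrt(2)*p + 56*p + 224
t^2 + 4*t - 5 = (t - 1)*(t + 5)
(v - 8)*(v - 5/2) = v^2 - 21*v/2 + 20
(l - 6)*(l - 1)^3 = l^4 - 9*l^3 + 21*l^2 - 19*l + 6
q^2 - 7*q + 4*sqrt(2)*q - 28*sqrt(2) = (q - 7)*(q + 4*sqrt(2))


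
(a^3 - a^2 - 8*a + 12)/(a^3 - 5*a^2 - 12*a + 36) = (a - 2)/(a - 6)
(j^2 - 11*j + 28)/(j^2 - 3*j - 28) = (j - 4)/(j + 4)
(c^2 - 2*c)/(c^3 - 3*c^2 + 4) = c/(c^2 - c - 2)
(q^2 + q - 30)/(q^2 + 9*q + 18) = (q - 5)/(q + 3)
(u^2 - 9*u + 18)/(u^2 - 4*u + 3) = (u - 6)/(u - 1)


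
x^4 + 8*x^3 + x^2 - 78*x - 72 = (x - 3)*(x + 1)*(x + 4)*(x + 6)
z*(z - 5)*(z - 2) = z^3 - 7*z^2 + 10*z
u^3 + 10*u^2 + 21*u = u*(u + 3)*(u + 7)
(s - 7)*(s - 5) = s^2 - 12*s + 35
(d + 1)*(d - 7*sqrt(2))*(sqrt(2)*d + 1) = sqrt(2)*d^3 - 13*d^2 + sqrt(2)*d^2 - 13*d - 7*sqrt(2)*d - 7*sqrt(2)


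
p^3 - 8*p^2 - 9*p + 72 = (p - 8)*(p - 3)*(p + 3)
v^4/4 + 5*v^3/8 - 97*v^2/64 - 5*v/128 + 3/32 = (v/4 + 1)*(v - 3/2)*(v - 1/4)*(v + 1/4)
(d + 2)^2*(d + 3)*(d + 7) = d^4 + 14*d^3 + 65*d^2 + 124*d + 84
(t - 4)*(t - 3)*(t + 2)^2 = t^4 - 3*t^3 - 12*t^2 + 20*t + 48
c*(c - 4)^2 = c^3 - 8*c^2 + 16*c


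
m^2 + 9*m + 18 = (m + 3)*(m + 6)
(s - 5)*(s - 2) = s^2 - 7*s + 10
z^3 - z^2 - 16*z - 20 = (z - 5)*(z + 2)^2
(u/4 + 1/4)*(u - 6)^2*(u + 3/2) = u^4/4 - 19*u^3/8 + 15*u^2/8 + 18*u + 27/2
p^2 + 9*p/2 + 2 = (p + 1/2)*(p + 4)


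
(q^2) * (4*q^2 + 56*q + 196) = 4*q^4 + 56*q^3 + 196*q^2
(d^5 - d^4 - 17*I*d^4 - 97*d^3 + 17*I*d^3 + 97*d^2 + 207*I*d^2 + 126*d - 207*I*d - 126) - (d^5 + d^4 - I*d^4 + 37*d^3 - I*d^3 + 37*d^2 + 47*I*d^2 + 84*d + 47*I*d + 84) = -2*d^4 - 16*I*d^4 - 134*d^3 + 18*I*d^3 + 60*d^2 + 160*I*d^2 + 42*d - 254*I*d - 210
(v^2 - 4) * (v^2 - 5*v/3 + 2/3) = v^4 - 5*v^3/3 - 10*v^2/3 + 20*v/3 - 8/3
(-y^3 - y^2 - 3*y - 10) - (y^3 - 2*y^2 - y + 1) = -2*y^3 + y^2 - 2*y - 11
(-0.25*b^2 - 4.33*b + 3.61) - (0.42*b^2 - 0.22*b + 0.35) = -0.67*b^2 - 4.11*b + 3.26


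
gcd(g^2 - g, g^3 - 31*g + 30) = g - 1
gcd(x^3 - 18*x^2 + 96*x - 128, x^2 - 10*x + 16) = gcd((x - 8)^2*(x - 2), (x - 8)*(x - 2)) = x^2 - 10*x + 16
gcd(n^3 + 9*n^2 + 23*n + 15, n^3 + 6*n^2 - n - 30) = n^2 + 8*n + 15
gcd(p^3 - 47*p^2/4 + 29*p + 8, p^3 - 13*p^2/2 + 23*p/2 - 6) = p - 4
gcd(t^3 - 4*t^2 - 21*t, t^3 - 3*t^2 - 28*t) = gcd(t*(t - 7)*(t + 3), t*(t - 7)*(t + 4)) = t^2 - 7*t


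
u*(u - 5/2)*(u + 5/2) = u^3 - 25*u/4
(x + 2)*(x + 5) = x^2 + 7*x + 10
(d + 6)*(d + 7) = d^2 + 13*d + 42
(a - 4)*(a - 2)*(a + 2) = a^3 - 4*a^2 - 4*a + 16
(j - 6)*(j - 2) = j^2 - 8*j + 12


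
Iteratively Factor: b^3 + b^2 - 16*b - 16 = (b + 4)*(b^2 - 3*b - 4) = (b + 1)*(b + 4)*(b - 4)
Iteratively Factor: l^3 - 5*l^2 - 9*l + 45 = (l + 3)*(l^2 - 8*l + 15) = (l - 3)*(l + 3)*(l - 5)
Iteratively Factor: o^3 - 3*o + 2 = (o + 2)*(o^2 - 2*o + 1) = (o - 1)*(o + 2)*(o - 1)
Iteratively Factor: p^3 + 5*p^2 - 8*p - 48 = (p + 4)*(p^2 + p - 12) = (p + 4)^2*(p - 3)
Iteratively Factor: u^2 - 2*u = (u)*(u - 2)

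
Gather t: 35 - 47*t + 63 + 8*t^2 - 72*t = 8*t^2 - 119*t + 98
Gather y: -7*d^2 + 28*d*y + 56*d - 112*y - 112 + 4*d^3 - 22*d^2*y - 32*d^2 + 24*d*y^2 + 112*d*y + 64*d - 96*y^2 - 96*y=4*d^3 - 39*d^2 + 120*d + y^2*(24*d - 96) + y*(-22*d^2 + 140*d - 208) - 112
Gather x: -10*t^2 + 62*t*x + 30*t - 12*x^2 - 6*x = -10*t^2 + 30*t - 12*x^2 + x*(62*t - 6)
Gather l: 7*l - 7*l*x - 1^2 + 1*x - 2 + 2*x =l*(7 - 7*x) + 3*x - 3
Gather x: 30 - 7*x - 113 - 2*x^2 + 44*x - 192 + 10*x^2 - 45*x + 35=8*x^2 - 8*x - 240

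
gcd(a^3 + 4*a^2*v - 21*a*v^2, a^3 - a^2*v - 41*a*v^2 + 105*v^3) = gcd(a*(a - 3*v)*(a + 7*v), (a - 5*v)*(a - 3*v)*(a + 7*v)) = -a^2 - 4*a*v + 21*v^2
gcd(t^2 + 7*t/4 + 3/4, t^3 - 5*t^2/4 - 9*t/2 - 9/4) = t^2 + 7*t/4 + 3/4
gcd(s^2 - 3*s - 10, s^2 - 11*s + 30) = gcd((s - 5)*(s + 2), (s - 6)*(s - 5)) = s - 5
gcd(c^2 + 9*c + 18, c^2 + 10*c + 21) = c + 3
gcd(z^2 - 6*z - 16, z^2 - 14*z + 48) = z - 8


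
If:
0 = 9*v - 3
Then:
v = 1/3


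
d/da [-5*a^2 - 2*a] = -10*a - 2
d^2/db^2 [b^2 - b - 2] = 2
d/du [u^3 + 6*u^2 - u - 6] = 3*u^2 + 12*u - 1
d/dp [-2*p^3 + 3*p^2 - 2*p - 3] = -6*p^2 + 6*p - 2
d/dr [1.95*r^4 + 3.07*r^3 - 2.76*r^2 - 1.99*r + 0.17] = 7.8*r^3 + 9.21*r^2 - 5.52*r - 1.99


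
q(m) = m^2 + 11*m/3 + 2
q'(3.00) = 9.67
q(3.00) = 22.00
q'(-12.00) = -20.33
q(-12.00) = 102.00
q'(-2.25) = -0.83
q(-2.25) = -1.19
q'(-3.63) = -3.59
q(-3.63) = 1.87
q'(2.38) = 8.43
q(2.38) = 16.39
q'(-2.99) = -2.31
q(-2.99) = -0.02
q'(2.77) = 9.21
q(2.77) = 19.83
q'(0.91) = 5.49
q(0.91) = 6.16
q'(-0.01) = 3.65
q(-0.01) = 1.96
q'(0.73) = 5.13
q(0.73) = 5.21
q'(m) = 2*m + 11/3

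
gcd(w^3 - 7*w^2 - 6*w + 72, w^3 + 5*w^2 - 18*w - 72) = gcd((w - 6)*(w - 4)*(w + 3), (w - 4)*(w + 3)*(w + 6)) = w^2 - w - 12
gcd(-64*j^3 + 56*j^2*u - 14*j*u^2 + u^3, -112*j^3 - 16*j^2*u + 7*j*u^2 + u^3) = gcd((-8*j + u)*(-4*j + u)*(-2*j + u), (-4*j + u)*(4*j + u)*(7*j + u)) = -4*j + u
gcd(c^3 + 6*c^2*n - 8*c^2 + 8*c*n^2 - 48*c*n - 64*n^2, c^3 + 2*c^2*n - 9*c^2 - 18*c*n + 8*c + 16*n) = c^2 + 2*c*n - 8*c - 16*n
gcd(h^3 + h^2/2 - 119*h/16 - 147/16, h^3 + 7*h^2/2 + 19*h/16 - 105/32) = h + 7/4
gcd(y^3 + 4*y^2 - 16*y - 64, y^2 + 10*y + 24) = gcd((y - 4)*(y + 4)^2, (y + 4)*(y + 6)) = y + 4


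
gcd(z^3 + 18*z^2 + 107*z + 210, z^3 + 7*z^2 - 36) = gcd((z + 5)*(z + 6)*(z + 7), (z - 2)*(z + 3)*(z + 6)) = z + 6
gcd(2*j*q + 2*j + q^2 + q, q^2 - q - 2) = q + 1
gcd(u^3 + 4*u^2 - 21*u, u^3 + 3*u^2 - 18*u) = u^2 - 3*u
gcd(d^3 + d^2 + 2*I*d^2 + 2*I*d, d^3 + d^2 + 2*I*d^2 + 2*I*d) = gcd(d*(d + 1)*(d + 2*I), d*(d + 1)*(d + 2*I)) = d^3 + d^2*(1 + 2*I) + 2*I*d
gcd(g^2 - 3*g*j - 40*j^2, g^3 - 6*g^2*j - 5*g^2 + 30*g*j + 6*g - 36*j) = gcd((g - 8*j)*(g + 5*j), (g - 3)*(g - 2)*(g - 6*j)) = 1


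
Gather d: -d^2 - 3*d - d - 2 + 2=-d^2 - 4*d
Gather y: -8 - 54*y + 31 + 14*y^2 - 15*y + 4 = 14*y^2 - 69*y + 27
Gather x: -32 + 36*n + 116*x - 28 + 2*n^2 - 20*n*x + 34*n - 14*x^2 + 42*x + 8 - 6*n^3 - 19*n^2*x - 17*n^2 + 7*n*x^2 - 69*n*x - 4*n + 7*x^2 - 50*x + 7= -6*n^3 - 15*n^2 + 66*n + x^2*(7*n - 7) + x*(-19*n^2 - 89*n + 108) - 45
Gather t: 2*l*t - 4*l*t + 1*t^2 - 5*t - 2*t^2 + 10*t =-t^2 + t*(5 - 2*l)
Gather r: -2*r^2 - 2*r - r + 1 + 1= -2*r^2 - 3*r + 2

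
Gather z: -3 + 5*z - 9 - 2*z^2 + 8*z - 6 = -2*z^2 + 13*z - 18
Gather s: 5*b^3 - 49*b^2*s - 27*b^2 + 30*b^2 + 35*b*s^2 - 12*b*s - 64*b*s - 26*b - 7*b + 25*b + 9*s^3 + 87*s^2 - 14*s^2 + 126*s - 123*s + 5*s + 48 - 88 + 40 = 5*b^3 + 3*b^2 - 8*b + 9*s^3 + s^2*(35*b + 73) + s*(-49*b^2 - 76*b + 8)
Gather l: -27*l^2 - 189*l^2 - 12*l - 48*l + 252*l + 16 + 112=-216*l^2 + 192*l + 128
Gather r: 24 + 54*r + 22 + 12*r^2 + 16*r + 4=12*r^2 + 70*r + 50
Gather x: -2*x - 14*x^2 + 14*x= -14*x^2 + 12*x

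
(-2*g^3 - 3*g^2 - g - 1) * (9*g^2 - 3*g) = -18*g^5 - 21*g^4 - 6*g^2 + 3*g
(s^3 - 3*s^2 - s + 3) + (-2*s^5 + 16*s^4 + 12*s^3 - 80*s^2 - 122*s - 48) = -2*s^5 + 16*s^4 + 13*s^3 - 83*s^2 - 123*s - 45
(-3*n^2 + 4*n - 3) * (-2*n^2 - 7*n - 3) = 6*n^4 + 13*n^3 - 13*n^2 + 9*n + 9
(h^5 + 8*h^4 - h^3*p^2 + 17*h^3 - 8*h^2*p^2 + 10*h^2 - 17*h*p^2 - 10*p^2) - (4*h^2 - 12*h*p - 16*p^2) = h^5 + 8*h^4 - h^3*p^2 + 17*h^3 - 8*h^2*p^2 + 6*h^2 - 17*h*p^2 + 12*h*p + 6*p^2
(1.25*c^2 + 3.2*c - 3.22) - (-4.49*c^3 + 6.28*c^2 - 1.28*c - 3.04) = 4.49*c^3 - 5.03*c^2 + 4.48*c - 0.18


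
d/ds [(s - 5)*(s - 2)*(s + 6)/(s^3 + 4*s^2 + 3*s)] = 5*(s^4 + 14*s^3 - 11*s^2 - 96*s - 36)/(s^2*(s^4 + 8*s^3 + 22*s^2 + 24*s + 9))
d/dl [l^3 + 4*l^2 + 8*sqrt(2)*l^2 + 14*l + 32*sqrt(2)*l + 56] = 3*l^2 + 8*l + 16*sqrt(2)*l + 14 + 32*sqrt(2)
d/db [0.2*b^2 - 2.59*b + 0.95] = 0.4*b - 2.59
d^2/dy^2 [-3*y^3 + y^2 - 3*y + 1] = 2 - 18*y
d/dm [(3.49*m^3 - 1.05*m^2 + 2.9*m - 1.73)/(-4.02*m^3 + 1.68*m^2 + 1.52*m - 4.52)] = (1.6422*m^4 + 33.9256*m^3 - 74.6562*m^2 + 15.3048*m - 10.4784)/(16.1604*m^6 - 13.5072*m^5 - 9.3984*m^4 + 41.448*m^3 - 12.8768*m^2 - 13.7408*m + 20.4304)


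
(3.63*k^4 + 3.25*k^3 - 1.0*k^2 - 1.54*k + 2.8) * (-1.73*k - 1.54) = -6.2799*k^5 - 11.2127*k^4 - 3.275*k^3 + 4.2042*k^2 - 2.4724*k - 4.312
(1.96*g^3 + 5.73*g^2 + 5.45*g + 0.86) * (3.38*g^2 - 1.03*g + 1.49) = 6.6248*g^5 + 17.3486*g^4 + 15.4395*g^3 + 5.831*g^2 + 7.2347*g + 1.2814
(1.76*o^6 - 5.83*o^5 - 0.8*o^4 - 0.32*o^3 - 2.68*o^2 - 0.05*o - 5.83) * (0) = 0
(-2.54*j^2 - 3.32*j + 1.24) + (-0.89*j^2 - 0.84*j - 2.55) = -3.43*j^2 - 4.16*j - 1.31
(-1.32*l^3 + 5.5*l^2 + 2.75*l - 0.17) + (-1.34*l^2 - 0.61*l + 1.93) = -1.32*l^3 + 4.16*l^2 + 2.14*l + 1.76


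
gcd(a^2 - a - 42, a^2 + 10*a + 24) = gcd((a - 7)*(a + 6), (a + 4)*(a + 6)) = a + 6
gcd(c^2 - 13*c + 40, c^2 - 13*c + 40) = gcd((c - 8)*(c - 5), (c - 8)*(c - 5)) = c^2 - 13*c + 40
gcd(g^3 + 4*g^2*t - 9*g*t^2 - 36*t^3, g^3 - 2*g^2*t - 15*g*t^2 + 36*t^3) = -g^2 - g*t + 12*t^2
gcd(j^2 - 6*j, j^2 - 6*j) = j^2 - 6*j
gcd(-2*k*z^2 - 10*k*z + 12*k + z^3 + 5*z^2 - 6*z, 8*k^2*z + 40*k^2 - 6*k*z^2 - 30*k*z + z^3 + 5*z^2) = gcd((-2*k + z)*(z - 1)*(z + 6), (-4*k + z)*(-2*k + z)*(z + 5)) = -2*k + z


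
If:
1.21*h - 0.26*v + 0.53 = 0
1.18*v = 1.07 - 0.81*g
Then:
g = 1.32098765432099 - 1.45679012345679*v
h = 0.214876033057851*v - 0.43801652892562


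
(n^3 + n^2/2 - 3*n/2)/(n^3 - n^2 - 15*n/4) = 2*(n - 1)/(2*n - 5)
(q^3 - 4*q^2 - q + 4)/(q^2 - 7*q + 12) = (q^2 - 1)/(q - 3)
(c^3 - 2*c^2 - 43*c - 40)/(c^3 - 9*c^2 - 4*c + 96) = (c^2 + 6*c + 5)/(c^2 - c - 12)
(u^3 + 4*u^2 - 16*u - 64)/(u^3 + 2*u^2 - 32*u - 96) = (u - 4)/(u - 6)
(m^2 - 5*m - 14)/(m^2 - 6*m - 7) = (m + 2)/(m + 1)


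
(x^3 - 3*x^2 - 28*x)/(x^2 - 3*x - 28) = x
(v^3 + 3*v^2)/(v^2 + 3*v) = v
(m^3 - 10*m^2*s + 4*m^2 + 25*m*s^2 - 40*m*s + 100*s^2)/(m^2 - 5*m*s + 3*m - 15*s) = (m^2 - 5*m*s + 4*m - 20*s)/(m + 3)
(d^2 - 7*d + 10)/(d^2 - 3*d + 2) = (d - 5)/(d - 1)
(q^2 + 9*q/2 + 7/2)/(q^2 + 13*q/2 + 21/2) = (q + 1)/(q + 3)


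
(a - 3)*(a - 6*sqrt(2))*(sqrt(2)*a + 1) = sqrt(2)*a^3 - 11*a^2 - 3*sqrt(2)*a^2 - 6*sqrt(2)*a + 33*a + 18*sqrt(2)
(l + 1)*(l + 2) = l^2 + 3*l + 2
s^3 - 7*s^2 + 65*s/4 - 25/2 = (s - 5/2)^2*(s - 2)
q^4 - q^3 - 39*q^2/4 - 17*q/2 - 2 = (q - 4)*(q + 1/2)^2*(q + 2)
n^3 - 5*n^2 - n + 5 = (n - 5)*(n - 1)*(n + 1)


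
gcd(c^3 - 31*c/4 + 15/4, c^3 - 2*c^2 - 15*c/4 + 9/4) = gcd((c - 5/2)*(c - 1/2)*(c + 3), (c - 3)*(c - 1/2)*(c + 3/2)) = c - 1/2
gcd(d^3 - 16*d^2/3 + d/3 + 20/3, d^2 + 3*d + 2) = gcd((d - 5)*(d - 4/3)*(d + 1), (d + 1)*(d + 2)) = d + 1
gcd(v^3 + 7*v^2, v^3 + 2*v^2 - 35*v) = v^2 + 7*v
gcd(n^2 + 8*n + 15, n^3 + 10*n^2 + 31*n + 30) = n^2 + 8*n + 15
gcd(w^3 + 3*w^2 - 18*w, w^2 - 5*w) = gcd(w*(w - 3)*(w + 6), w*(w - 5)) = w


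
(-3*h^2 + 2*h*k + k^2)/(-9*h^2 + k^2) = (h - k)/(3*h - k)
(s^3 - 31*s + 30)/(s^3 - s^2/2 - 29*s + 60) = 2*(s^2 - 6*s + 5)/(2*s^2 - 13*s + 20)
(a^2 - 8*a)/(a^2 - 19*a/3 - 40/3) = 3*a/(3*a + 5)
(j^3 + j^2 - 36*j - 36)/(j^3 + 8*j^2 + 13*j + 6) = (j - 6)/(j + 1)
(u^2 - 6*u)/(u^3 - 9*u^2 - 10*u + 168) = u/(u^2 - 3*u - 28)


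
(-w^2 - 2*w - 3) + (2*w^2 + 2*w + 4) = w^2 + 1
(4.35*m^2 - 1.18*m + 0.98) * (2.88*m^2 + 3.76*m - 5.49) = 12.528*m^4 + 12.9576*m^3 - 25.4959*m^2 + 10.163*m - 5.3802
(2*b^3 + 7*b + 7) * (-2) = -4*b^3 - 14*b - 14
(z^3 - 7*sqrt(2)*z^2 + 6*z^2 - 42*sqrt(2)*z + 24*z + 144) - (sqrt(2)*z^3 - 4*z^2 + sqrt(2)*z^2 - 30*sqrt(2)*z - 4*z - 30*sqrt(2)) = -sqrt(2)*z^3 + z^3 - 8*sqrt(2)*z^2 + 10*z^2 - 12*sqrt(2)*z + 28*z + 30*sqrt(2) + 144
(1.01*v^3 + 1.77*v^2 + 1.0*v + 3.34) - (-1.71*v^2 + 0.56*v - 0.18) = 1.01*v^3 + 3.48*v^2 + 0.44*v + 3.52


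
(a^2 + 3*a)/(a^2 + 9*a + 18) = a/(a + 6)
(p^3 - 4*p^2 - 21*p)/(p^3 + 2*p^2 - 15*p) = (p^2 - 4*p - 21)/(p^2 + 2*p - 15)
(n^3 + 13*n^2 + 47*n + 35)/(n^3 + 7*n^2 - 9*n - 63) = (n^2 + 6*n + 5)/(n^2 - 9)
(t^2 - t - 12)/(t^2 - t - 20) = (-t^2 + t + 12)/(-t^2 + t + 20)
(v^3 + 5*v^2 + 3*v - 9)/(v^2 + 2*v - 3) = v + 3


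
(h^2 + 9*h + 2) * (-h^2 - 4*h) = -h^4 - 13*h^3 - 38*h^2 - 8*h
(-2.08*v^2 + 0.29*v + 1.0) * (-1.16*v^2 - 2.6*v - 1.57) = 2.4128*v^4 + 5.0716*v^3 + 1.3516*v^2 - 3.0553*v - 1.57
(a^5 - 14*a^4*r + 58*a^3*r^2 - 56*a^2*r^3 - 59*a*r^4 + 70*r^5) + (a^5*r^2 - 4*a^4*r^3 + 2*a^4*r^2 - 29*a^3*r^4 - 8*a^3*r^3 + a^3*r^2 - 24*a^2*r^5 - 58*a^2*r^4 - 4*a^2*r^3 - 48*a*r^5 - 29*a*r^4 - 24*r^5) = a^5*r^2 + a^5 - 4*a^4*r^3 + 2*a^4*r^2 - 14*a^4*r - 29*a^3*r^4 - 8*a^3*r^3 + 59*a^3*r^2 - 24*a^2*r^5 - 58*a^2*r^4 - 60*a^2*r^3 - 48*a*r^5 - 88*a*r^4 + 46*r^5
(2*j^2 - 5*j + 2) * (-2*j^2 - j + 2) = -4*j^4 + 8*j^3 + 5*j^2 - 12*j + 4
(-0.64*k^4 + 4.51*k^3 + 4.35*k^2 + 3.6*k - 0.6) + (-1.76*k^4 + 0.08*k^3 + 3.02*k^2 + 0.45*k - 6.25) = -2.4*k^4 + 4.59*k^3 + 7.37*k^2 + 4.05*k - 6.85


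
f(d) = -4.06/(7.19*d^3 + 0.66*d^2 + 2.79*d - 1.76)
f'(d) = -4.06*(-21.57*d^2 - 1.32*d - 2.79)/(7.19*d^3 + 0.66*d^2 + 2.79*d - 1.76)^2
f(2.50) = -0.03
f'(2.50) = 0.04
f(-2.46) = 0.04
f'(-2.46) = 0.04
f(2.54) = -0.03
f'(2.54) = 0.04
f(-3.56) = 0.01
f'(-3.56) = 0.01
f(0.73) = -1.19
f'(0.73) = 5.28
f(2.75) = -0.03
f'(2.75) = 0.03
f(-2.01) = 0.06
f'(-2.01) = 0.09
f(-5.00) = 0.00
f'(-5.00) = 0.00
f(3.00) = -0.02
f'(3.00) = 0.02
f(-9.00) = 0.00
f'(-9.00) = 0.00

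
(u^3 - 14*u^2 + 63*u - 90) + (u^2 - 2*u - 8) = u^3 - 13*u^2 + 61*u - 98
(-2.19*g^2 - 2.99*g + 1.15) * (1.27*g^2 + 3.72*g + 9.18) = -2.7813*g^4 - 11.9441*g^3 - 29.7665*g^2 - 23.1702*g + 10.557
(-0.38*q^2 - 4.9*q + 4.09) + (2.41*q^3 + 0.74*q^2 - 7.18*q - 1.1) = 2.41*q^3 + 0.36*q^2 - 12.08*q + 2.99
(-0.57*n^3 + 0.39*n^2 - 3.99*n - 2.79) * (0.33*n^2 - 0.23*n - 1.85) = -0.1881*n^5 + 0.2598*n^4 - 0.3519*n^3 - 0.7245*n^2 + 8.0232*n + 5.1615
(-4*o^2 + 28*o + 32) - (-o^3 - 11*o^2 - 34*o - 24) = o^3 + 7*o^2 + 62*o + 56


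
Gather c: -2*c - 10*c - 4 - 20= -12*c - 24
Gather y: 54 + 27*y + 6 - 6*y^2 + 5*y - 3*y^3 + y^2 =-3*y^3 - 5*y^2 + 32*y + 60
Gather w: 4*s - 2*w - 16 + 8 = 4*s - 2*w - 8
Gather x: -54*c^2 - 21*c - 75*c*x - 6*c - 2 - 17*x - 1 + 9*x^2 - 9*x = -54*c^2 - 27*c + 9*x^2 + x*(-75*c - 26) - 3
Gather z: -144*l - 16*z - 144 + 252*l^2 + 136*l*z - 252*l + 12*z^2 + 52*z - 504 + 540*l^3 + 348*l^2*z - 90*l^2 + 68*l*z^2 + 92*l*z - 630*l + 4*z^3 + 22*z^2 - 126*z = 540*l^3 + 162*l^2 - 1026*l + 4*z^3 + z^2*(68*l + 34) + z*(348*l^2 + 228*l - 90) - 648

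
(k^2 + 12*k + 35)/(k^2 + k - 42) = (k + 5)/(k - 6)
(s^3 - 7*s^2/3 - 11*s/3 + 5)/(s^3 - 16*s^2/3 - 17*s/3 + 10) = (s - 3)/(s - 6)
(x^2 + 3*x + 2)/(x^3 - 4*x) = (x + 1)/(x*(x - 2))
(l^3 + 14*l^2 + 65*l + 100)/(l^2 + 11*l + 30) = (l^2 + 9*l + 20)/(l + 6)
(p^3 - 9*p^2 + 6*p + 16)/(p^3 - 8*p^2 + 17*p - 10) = (p^2 - 7*p - 8)/(p^2 - 6*p + 5)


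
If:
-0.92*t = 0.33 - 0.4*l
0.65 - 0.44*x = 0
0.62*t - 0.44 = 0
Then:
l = 2.46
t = 0.71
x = 1.48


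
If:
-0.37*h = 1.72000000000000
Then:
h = -4.65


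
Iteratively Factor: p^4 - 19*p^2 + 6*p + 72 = (p + 2)*(p^3 - 2*p^2 - 15*p + 36) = (p - 3)*(p + 2)*(p^2 + p - 12) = (p - 3)*(p + 2)*(p + 4)*(p - 3)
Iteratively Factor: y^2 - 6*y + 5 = (y - 1)*(y - 5)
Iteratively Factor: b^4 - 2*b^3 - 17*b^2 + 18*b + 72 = (b - 3)*(b^3 + b^2 - 14*b - 24) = (b - 3)*(b + 3)*(b^2 - 2*b - 8) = (b - 3)*(b + 2)*(b + 3)*(b - 4)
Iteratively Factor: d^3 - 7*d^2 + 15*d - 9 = (d - 3)*(d^2 - 4*d + 3) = (d - 3)*(d - 1)*(d - 3)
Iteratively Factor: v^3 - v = (v + 1)*(v^2 - v) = (v - 1)*(v + 1)*(v)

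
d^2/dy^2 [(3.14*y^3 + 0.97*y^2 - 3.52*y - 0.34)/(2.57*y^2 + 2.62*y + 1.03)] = (-5.6843418860808e-14*y^4 - 33.0766479999999*y^3 + 21.961506*y^2 + 62.157972*y + 18.188526)/(16.974593*y^6 + 51.914514*y^5 + 73.333665*y^4 + 59.59714*y^3 + 29.390535*y^2 + 8.338674*y + 1.092727)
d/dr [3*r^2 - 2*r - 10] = 6*r - 2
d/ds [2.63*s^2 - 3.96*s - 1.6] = 5.26*s - 3.96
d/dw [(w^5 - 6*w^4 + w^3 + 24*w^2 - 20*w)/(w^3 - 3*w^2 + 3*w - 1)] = (2*w^4 - 9*w^3 + 15*w^2 - 12*w - 20)/(w^3 - 3*w^2 + 3*w - 1)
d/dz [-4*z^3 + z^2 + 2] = 2*z*(1 - 6*z)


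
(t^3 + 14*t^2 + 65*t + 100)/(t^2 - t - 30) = (t^2 + 9*t + 20)/(t - 6)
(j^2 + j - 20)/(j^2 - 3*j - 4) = (j + 5)/(j + 1)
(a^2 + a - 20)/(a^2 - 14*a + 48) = (a^2 + a - 20)/(a^2 - 14*a + 48)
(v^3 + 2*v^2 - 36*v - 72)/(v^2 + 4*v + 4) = (v^2 - 36)/(v + 2)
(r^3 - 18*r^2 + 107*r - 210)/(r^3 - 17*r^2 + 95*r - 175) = (r - 6)/(r - 5)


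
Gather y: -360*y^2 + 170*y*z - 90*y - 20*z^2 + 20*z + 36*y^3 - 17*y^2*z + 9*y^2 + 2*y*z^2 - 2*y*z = 36*y^3 + y^2*(-17*z - 351) + y*(2*z^2 + 168*z - 90) - 20*z^2 + 20*z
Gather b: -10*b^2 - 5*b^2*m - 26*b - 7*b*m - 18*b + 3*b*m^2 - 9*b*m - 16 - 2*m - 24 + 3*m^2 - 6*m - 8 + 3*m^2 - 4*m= b^2*(-5*m - 10) + b*(3*m^2 - 16*m - 44) + 6*m^2 - 12*m - 48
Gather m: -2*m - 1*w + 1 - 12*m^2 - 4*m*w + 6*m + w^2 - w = -12*m^2 + m*(4 - 4*w) + w^2 - 2*w + 1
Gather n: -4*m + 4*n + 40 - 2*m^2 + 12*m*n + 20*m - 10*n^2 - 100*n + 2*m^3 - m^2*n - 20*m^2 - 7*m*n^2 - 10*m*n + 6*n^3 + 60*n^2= 2*m^3 - 22*m^2 + 16*m + 6*n^3 + n^2*(50 - 7*m) + n*(-m^2 + 2*m - 96) + 40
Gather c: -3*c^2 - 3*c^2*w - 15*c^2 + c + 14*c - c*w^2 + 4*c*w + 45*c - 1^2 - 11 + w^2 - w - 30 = c^2*(-3*w - 18) + c*(-w^2 + 4*w + 60) + w^2 - w - 42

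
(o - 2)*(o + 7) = o^2 + 5*o - 14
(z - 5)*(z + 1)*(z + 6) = z^3 + 2*z^2 - 29*z - 30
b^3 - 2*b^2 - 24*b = b*(b - 6)*(b + 4)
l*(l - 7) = l^2 - 7*l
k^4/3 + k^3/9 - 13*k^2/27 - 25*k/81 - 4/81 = (k/3 + 1/3)*(k - 4/3)*(k + 1/3)^2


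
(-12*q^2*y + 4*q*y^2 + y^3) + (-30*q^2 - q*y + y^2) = -12*q^2*y - 30*q^2 + 4*q*y^2 - q*y + y^3 + y^2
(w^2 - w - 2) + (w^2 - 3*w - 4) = 2*w^2 - 4*w - 6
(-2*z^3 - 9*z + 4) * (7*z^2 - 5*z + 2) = -14*z^5 + 10*z^4 - 67*z^3 + 73*z^2 - 38*z + 8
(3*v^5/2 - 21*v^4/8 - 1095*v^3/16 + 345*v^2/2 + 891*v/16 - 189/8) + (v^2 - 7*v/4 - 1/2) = 3*v^5/2 - 21*v^4/8 - 1095*v^3/16 + 347*v^2/2 + 863*v/16 - 193/8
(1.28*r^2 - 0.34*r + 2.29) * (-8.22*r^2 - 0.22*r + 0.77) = -10.5216*r^4 + 2.5132*r^3 - 17.7634*r^2 - 0.7656*r + 1.7633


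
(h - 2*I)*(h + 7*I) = h^2 + 5*I*h + 14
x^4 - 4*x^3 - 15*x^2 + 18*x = x*(x - 6)*(x - 1)*(x + 3)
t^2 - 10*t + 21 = (t - 7)*(t - 3)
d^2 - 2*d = d*(d - 2)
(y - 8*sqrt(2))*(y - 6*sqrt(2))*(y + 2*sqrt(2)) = y^3 - 12*sqrt(2)*y^2 + 40*y + 192*sqrt(2)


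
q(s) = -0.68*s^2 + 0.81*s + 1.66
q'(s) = 0.81 - 1.36*s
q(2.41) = -0.34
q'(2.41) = -2.47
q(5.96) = -17.67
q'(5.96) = -7.30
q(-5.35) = -22.14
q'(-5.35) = 8.09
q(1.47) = 1.38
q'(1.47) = -1.19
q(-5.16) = -20.63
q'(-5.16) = 7.83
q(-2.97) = -6.74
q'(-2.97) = 4.85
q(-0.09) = 1.58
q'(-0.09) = 0.93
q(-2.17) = -3.30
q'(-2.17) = 3.76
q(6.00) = -17.96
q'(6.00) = -7.35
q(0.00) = 1.66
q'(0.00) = 0.81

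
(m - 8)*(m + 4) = m^2 - 4*m - 32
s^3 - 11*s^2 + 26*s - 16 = (s - 8)*(s - 2)*(s - 1)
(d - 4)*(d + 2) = d^2 - 2*d - 8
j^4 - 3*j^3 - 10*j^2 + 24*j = j*(j - 4)*(j - 2)*(j + 3)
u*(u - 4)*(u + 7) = u^3 + 3*u^2 - 28*u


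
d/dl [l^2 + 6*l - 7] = 2*l + 6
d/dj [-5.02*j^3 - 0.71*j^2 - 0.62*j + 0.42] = -15.06*j^2 - 1.42*j - 0.62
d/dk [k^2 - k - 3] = 2*k - 1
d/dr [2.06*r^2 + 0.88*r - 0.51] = 4.12*r + 0.88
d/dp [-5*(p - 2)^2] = 20 - 10*p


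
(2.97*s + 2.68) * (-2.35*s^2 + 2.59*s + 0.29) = -6.9795*s^3 + 1.3943*s^2 + 7.8025*s + 0.7772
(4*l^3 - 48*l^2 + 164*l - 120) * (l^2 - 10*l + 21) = 4*l^5 - 88*l^4 + 728*l^3 - 2768*l^2 + 4644*l - 2520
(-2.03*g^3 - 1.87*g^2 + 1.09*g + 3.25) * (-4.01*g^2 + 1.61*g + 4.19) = 8.1403*g^5 + 4.2304*g^4 - 15.8873*g^3 - 19.1129*g^2 + 9.7996*g + 13.6175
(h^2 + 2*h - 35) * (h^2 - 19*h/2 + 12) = h^4 - 15*h^3/2 - 42*h^2 + 713*h/2 - 420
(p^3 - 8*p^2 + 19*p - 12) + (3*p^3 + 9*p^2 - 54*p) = 4*p^3 + p^2 - 35*p - 12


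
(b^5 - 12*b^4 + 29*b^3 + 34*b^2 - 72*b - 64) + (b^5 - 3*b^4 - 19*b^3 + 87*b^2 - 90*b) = 2*b^5 - 15*b^4 + 10*b^3 + 121*b^2 - 162*b - 64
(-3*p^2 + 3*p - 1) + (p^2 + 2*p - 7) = -2*p^2 + 5*p - 8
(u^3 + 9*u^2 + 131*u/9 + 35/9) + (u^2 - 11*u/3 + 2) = u^3 + 10*u^2 + 98*u/9 + 53/9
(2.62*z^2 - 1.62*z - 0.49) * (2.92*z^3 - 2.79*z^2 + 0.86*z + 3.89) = 7.6504*z^5 - 12.0402*z^4 + 5.3422*z^3 + 10.1657*z^2 - 6.7232*z - 1.9061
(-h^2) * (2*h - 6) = -2*h^3 + 6*h^2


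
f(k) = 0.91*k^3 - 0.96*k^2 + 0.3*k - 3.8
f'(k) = 2.73*k^2 - 1.92*k + 0.3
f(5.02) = 88.63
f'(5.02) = 59.46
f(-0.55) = -4.41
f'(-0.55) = 2.18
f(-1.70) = -11.56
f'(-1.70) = 11.45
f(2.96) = 12.28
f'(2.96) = 18.54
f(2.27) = 2.58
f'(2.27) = 10.01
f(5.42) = 114.51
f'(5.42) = 70.09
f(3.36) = 20.89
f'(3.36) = 24.67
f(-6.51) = -297.50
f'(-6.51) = 128.50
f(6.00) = 160.00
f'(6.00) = 87.06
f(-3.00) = -37.91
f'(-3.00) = 30.63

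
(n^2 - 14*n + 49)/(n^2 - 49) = (n - 7)/(n + 7)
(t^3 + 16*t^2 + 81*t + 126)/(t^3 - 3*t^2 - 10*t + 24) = (t^2 + 13*t + 42)/(t^2 - 6*t + 8)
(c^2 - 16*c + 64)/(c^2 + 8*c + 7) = (c^2 - 16*c + 64)/(c^2 + 8*c + 7)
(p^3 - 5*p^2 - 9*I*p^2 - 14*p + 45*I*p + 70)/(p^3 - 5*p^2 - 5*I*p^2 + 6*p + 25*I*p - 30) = (p^2 - 9*I*p - 14)/(p^2 - 5*I*p + 6)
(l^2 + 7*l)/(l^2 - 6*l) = (l + 7)/(l - 6)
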